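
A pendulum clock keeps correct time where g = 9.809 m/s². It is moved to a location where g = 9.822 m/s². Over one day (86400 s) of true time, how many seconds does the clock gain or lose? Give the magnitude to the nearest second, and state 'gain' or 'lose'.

The clock's period scales as T ∝ 1/√g, so T'/T = √(9.809/9.822) = 0.999338.
In 86400 s of true time the clock registers 86400/0.999338 = 86457.2 s, so it gains 57 s.

gain 57 s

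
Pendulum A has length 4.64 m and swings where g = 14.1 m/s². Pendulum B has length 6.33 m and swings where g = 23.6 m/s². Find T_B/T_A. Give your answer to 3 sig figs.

T = 2π√(L/g), so T_B/T_A = √((L_B/g_B)/(L_A/g_A)) = √((6.33/23.6)/(4.64/14.1)) = 0.903.

0.903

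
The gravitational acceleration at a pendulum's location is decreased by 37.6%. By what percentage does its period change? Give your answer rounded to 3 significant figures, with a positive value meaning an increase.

T ∝ 1/√g, so T'/T = 1/√(0.6240) = 1.266.
Percentage change in T = (1.266 − 1) × 100% = 26.6%.

26.6%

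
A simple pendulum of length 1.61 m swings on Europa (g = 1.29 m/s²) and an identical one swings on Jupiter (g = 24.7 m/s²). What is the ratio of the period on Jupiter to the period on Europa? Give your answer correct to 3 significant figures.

0.229

T ∝ 1/√g, so T₂/T₁ = √(g₁/g₂) = √(1.29/24.7) = 0.229.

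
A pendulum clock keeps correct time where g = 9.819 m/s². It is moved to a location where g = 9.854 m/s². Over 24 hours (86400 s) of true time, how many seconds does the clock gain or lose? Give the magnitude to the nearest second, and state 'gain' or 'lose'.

The clock's period scales as T ∝ 1/√g, so T'/T = √(9.819/9.854) = 0.998222.
In 86400 s of true time the clock registers 86400/0.998222 = 86553.9 s, so it gains 154 s.

gain 154 s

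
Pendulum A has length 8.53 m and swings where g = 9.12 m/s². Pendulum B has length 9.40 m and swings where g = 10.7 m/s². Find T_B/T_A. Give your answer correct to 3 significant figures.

T = 2π√(L/g), so T_B/T_A = √((L_B/g_B)/(L_A/g_A)) = √((9.40/10.7)/(8.53/9.12)) = 0.969.

0.969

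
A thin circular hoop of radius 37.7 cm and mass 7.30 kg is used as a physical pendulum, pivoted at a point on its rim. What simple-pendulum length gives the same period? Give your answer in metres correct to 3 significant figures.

The equivalent simple-pendulum length is L_eq = I/(md), where I is about the pivot and d = 0.3770 m.
I_cm = mR² = 1.038 kg·m², so I = I_cm + md² = 1.038 + 1.038 = 2.075 kg·m².
L_eq = 2.075/(7.30 × 0.3770) = 0.754 m.

0.754 m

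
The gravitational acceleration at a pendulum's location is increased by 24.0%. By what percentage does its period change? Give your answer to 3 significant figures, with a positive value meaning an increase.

T ∝ 1/√g, so T'/T = 1/√(1.240) = 0.8980.
Percentage change in T = (0.8980 − 1) × 100% = -10.2%.

-10.2%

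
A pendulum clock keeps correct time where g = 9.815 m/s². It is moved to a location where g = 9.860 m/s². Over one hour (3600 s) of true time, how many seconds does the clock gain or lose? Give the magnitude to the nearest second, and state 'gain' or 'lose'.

gain 8 s

The clock's period scales as T ∝ 1/√g, so T'/T = √(9.815/9.860) = 0.997715.
In 3600 s of true time the clock registers 3600/0.997715 = 3608.2 s, so it gains 8 s.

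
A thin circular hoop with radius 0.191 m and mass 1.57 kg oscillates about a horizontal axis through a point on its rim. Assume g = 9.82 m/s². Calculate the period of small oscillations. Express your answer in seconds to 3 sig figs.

1.24 s

I_cm = mr² = 0.05728 kg·m². The pivot is at distance d = 0.191 m from the centre of mass.
By the parallel-axis theorem, I = I_cm + md² = 0.05728 + 0.05728 = 0.1146 kg·m².
T = 2π√(I/(mgd)) = 2π√(0.1146/(1.57 × 9.82 × 0.191)) = 1.24 s.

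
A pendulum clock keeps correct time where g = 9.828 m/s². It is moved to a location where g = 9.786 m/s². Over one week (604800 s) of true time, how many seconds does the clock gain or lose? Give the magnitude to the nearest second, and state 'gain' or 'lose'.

lose 1294 s

The clock's period scales as T ∝ 1/√g, so T'/T = √(9.828/9.786) = 1.00214.
In 604800 s of true time the clock registers 604800/1.00214 = 603506.3 s, so it loses 1294 s.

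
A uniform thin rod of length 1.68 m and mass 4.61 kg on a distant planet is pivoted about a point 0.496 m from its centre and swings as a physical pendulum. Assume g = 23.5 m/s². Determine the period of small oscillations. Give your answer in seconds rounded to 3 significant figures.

For a physical pendulum T = 2π√(I/(mgd)), with d = 0.4960 m from pivot to centre of mass.
I_cm = mL²/12 = 4.61 × 1.68²/12 = 1.084 kg·m²; I = I_cm + md² = 1.084 + 4.61 × 0.4960² = 2.218 kg·m².
T = 2π√(2.218/(4.61 × 23.5 × 0.4960)) = 1.28 s.

1.28 s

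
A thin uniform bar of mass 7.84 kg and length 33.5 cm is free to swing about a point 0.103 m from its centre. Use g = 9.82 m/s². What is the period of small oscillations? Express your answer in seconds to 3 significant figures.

0.883 s

For a physical pendulum T = 2π√(I/(mgd)), with d = 0.1030 m from pivot to centre of mass.
I_cm = mL²/12 = 7.84 × 0.335²/12 = 0.07332 kg·m²; I = I_cm + md² = 0.07332 + 7.84 × 0.1030² = 0.1565 kg·m².
T = 2π√(0.1565/(7.84 × 9.82 × 0.1030)) = 0.883 s.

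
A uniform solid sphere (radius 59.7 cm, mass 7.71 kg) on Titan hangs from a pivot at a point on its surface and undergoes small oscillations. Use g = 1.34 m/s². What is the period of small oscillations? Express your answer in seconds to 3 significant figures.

4.96 s

I_cm = (2/5)mr² = 1.099 kg·m². The pivot is at distance d = 0.597 m from the centre of mass.
By the parallel-axis theorem, I = I_cm + md² = 1.099 + 2.748 = 3.847 kg·m².
T = 2π√(I/(mgd)) = 2π√(3.847/(7.71 × 1.34 × 0.597)) = 4.96 s.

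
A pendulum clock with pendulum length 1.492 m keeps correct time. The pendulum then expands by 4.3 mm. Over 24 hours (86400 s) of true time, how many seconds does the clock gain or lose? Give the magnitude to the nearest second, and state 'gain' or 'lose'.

lose 124 s

T ∝ √L, so T'/T = √(1.49630/1.492) = 1.00144.
In 86400 s of true time the clock registers 86400/1.00144 = 86275.8 s, so it loses 124 s.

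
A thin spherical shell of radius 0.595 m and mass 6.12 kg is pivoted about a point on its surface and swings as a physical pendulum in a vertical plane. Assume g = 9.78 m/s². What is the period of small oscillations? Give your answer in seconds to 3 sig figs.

2.00 s

I_cm = (2/3)mr² = 1.444 kg·m². The pivot is at distance d = 0.595 m from the centre of mass.
By the parallel-axis theorem, I = I_cm + md² = 1.444 + 2.167 = 3.611 kg·m².
T = 2π√(I/(mgd)) = 2π√(3.611/(6.12 × 9.78 × 0.595)) = 2.00 s.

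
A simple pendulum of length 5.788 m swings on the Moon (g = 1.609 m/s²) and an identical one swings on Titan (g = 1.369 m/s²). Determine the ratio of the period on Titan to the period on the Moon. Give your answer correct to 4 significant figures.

T ∝ 1/√g, so T₂/T₁ = √(g₁/g₂) = √(1.609/1.369) = 1.084.

1.084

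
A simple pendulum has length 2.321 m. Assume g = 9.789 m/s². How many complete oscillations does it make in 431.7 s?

141

T = 2π√(L/g) = 2π√(2.321/9.789) = 3.0595 s.
Number of complete oscillations = ⌊431.7/3.0595⌋ = ⌊141.10⌋ = 141.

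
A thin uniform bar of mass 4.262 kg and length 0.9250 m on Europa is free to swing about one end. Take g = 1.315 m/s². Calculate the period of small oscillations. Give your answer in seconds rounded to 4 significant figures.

For a physical pendulum T = 2π√(I/(mgd)), with d = 0.46250 m from pivot to centre of mass.
I_cm = mL²/12 = 4.262 × 0.9250²/12 = 0.30389 kg·m²; I = I_cm + md² = 0.30389 + 4.262 × 0.46250² = 1.2156 kg·m².
T = 2π√(1.2156/(4.262 × 1.315 × 0.46250)) = 4.303 s.

4.303 s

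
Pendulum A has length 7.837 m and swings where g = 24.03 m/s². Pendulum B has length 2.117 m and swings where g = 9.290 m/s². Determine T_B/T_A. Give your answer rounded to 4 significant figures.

T = 2π√(L/g), so T_B/T_A = √((L_B/g_B)/(L_A/g_A)) = √((2.117/9.290)/(7.837/24.03)) = 0.8359.

0.8359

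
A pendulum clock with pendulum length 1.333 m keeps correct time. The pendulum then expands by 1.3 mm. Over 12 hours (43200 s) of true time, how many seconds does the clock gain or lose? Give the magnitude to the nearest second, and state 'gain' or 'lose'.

lose 21 s

T ∝ √L, so T'/T = √(1.33430/1.333) = 1.00049.
In 43200 s of true time the clock registers 43200/1.00049 = 43179.0 s, so it loses 21 s.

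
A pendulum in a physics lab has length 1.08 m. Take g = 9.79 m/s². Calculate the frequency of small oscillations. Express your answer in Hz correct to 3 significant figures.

0.479 Hz

T = 2π√(L/g) = 2π√(1.08/9.79) = 2.087 s, so f = 1/T = 0.479 Hz.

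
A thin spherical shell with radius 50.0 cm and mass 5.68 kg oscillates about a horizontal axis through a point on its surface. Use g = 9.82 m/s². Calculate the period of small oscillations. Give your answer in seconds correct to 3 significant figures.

I_cm = (2/3)mr² = 0.9467 kg·m². The pivot is at distance d = 0.500 m from the centre of mass.
By the parallel-axis theorem, I = I_cm + md² = 0.9467 + 1.420 = 2.367 kg·m².
T = 2π√(I/(mgd)) = 2π√(2.367/(5.68 × 9.82 × 0.500)) = 1.83 s.

1.83 s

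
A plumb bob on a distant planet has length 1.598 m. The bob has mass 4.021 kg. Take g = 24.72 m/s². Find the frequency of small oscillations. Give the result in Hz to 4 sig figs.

T = 2π√(L/g) = 2π√(1.598/24.72) = 1.5975 s, so f = 1/T = 0.6260 Hz.

0.6260 Hz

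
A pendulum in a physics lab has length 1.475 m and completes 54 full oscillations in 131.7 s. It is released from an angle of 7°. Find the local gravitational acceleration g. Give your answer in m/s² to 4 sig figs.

T = 131.7/54 = 2.4389 s.
From T = 2π√(L/g), g = 4π²L/T² = 4π² × 1.475/2.4389² = 9.790 m/s².

9.790 m/s²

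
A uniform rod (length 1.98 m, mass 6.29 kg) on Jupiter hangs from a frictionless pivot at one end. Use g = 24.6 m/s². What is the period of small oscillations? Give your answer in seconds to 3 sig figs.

For a physical pendulum T = 2π√(I/(mgd)), with d = 0.9900 m from pivot to centre of mass.
I_cm = mL²/12 = 6.29 × 1.98²/12 = 2.055 kg·m²; I = I_cm + md² = 2.055 + 6.29 × 0.9900² = 8.220 kg·m².
T = 2π√(8.220/(6.29 × 24.6 × 0.9900)) = 1.46 s.

1.46 s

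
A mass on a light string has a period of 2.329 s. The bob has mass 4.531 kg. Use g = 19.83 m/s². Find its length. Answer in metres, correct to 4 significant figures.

2.725 m

From T = 2π√(L/g), L = gT²/(4π²) = 19.83 × 2.3290²/(4π²) = 2.725 m.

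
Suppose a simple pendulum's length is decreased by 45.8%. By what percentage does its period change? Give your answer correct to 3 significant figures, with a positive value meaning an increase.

-26.4%

T ∝ √L, so T'/T = √(0.5420) = 0.7362.
Percentage change in T = (0.7362 − 1) × 100% = -26.4%.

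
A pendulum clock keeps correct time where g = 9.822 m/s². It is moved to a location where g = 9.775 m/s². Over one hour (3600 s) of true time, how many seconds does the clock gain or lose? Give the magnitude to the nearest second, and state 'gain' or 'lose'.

lose 9 s

The clock's period scales as T ∝ 1/√g, so T'/T = √(9.822/9.775) = 1.00240.
In 3600 s of true time the clock registers 3600/1.00240 = 3591.4 s, so it loses 9 s.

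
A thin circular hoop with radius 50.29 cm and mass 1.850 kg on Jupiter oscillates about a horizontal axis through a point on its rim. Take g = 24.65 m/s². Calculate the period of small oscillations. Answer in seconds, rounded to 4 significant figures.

1.269 s

I_cm = mr² = 0.46788 kg·m². The pivot is at distance d = 0.5029 m from the centre of mass.
By the parallel-axis theorem, I = I_cm + md² = 0.46788 + 0.46788 = 0.93576 kg·m².
T = 2π√(I/(mgd)) = 2π√(0.93576/(1.850 × 24.65 × 0.5029)) = 1.269 s.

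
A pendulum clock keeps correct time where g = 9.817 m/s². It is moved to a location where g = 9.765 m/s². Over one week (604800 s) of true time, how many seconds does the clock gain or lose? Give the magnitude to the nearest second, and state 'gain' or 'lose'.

The clock's period scales as T ∝ 1/√g, so T'/T = √(9.817/9.765) = 1.00266.
In 604800 s of true time the clock registers 604800/1.00266 = 603196.1 s, so it loses 1604 s.

lose 1604 s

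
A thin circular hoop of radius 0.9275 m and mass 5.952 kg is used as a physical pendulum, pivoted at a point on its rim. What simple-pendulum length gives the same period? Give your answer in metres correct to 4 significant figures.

The equivalent simple-pendulum length is L_eq = I/(md), where I is about the pivot and d = 0.92750 m.
I_cm = mR² = 5.1202 kg·m², so I = I_cm + md² = 5.1202 + 5.1202 = 10.240 kg·m².
L_eq = 10.240/(5.952 × 0.92750) = 1.855 m.

1.855 m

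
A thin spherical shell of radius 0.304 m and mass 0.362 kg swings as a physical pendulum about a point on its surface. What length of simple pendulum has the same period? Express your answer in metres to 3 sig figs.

0.507 m

The equivalent simple-pendulum length is L_eq = I/(md), where I is about the pivot and d = 0.3040 m.
I_cm = (2/3)mR² = 0.02230 kg·m², so I = I_cm + md² = 0.02230 + 0.03345 = 0.05576 kg·m².
L_eq = 0.05576/(0.362 × 0.3040) = 0.507 m.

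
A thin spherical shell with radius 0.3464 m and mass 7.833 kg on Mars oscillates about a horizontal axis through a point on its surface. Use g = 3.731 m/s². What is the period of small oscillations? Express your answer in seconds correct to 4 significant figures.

2.472 s

I_cm = (2/3)mr² = 0.62660 kg·m². The pivot is at distance d = 0.3464 m from the centre of mass.
By the parallel-axis theorem, I = I_cm + md² = 0.62660 + 0.93990 = 1.5665 kg·m².
T = 2π√(I/(mgd)) = 2π√(1.5665/(7.833 × 3.731 × 0.3464)) = 2.472 s.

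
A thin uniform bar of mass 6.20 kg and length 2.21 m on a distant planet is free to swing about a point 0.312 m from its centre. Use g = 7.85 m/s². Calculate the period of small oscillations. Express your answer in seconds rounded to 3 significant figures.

For a physical pendulum T = 2π√(I/(mgd)), with d = 0.3120 m from pivot to centre of mass.
I_cm = mL²/12 = 6.20 × 2.21²/12 = 2.523 kg·m²; I = I_cm + md² = 2.523 + 6.20 × 0.3120² = 3.127 kg·m².
T = 2π√(3.127/(6.20 × 7.85 × 0.3120)) = 2.85 s.

2.85 s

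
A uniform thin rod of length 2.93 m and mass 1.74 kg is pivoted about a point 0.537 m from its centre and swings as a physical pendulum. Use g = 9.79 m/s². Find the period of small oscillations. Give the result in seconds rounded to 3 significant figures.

2.75 s

For a physical pendulum T = 2π√(I/(mgd)), with d = 0.5370 m from pivot to centre of mass.
I_cm = mL²/12 = 1.74 × 2.93²/12 = 1.245 kg·m²; I = I_cm + md² = 1.245 + 1.74 × 0.5370² = 1.747 kg·m².
T = 2π√(1.747/(1.74 × 9.79 × 0.5370)) = 2.75 s.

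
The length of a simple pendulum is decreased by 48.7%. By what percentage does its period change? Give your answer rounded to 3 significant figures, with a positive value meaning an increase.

-28.4%

T ∝ √L, so T'/T = √(0.5130) = 0.7162.
Percentage change in T = (0.7162 − 1) × 100% = -28.4%.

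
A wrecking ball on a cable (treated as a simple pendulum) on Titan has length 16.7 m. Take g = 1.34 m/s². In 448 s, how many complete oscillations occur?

T = 2π√(L/g) = 2π√(16.7/1.34) = 22.18 s.
Number of complete oscillations = ⌊448/22.18⌋ = ⌊20.20⌋ = 20.

20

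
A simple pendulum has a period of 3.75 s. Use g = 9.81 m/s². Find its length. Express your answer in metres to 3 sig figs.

3.49 m

From T = 2π√(L/g), L = gT²/(4π²) = 9.81 × 3.750²/(4π²) = 3.49 m.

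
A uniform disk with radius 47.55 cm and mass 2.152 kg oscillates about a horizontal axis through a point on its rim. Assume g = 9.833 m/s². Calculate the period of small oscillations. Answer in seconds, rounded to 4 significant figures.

I_cm = ½mr² = 0.24328 kg·m². The pivot is at distance d = 0.4755 m from the centre of mass.
By the parallel-axis theorem, I = I_cm + md² = 0.24328 + 0.48657 = 0.72985 kg·m².
T = 2π√(I/(mgd)) = 2π√(0.72985/(2.152 × 9.833 × 0.4755)) = 1.692 s.

1.692 s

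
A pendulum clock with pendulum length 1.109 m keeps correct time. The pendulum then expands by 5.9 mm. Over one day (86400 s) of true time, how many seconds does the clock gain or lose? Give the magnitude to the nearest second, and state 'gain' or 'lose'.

lose 229 s

T ∝ √L, so T'/T = √(1.11490/1.109) = 1.00266.
In 86400 s of true time the clock registers 86400/1.00266 = 86171.1 s, so it loses 229 s.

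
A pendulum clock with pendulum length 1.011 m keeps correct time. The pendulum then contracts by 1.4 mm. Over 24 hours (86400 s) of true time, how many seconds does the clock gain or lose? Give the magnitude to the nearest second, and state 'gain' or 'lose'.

gain 60 s

T ∝ √L, so T'/T = √(1.00960/1.011) = 0.999307.
In 86400 s of true time the clock registers 86400/0.999307 = 86459.9 s, so it gains 60 s.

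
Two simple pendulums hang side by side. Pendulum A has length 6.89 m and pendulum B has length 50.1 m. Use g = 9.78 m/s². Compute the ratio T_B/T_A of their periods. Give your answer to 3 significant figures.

T ∝ √L, so T_B/T_A = √(L_B/L_A) = √(50.1/6.89) = 2.70.

2.70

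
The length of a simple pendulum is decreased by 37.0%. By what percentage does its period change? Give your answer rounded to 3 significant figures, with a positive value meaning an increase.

-20.6%

T ∝ √L, so T'/T = √(0.6300) = 0.7937.
Percentage change in T = (0.7937 − 1) × 100% = -20.6%.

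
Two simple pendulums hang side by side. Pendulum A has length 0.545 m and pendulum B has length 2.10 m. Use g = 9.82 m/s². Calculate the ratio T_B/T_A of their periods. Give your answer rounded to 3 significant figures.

1.96

T ∝ √L, so T_B/T_A = √(L_B/L_A) = √(2.10/0.545) = 1.96.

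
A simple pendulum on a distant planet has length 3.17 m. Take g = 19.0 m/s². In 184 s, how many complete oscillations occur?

71

T = 2π√(L/g) = 2π√(3.17/19.0) = 2.566 s.
Number of complete oscillations = ⌊184/2.566⌋ = ⌊71.69⌋ = 71.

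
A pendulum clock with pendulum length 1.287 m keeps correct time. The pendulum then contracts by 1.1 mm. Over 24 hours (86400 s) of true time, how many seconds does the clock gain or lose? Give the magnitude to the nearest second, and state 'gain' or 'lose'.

T ∝ √L, so T'/T = √(1.28590/1.287) = 0.999573.
In 86400 s of true time the clock registers 86400/0.999573 = 86436.9 s, so it gains 37 s.

gain 37 s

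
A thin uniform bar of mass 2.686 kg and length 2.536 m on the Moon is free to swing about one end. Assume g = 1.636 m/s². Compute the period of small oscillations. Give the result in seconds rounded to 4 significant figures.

6.387 s

For a physical pendulum T = 2π√(I/(mgd)), with d = 1.2680 m from pivot to centre of mass.
I_cm = mL²/12 = 2.686 × 2.536²/12 = 1.4395 kg·m²; I = I_cm + md² = 1.4395 + 2.686 × 1.2680² = 5.7582 kg·m².
T = 2π√(5.7582/(2.686 × 1.636 × 1.2680)) = 6.387 s.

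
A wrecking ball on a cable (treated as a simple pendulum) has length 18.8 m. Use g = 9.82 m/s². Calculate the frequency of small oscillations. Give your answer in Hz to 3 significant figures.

0.115 Hz

T = 2π√(L/g) = 2π√(18.8/9.82) = 8.694 s, so f = 1/T = 0.115 Hz.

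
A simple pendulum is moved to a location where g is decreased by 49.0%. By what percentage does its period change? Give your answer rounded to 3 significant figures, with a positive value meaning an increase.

T ∝ 1/√g, so T'/T = 1/√(0.5100) = 1.400.
Percentage change in T = (1.400 − 1) × 100% = 40.0%.

40.0%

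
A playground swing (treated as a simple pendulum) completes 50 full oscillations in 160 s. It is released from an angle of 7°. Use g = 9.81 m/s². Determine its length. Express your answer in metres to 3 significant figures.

T = 160/50 = 3.200 s.
From T = 2π√(L/g), L = gT²/(4π²) = 9.81 × 3.200²/(4π²) = 2.54 m.

2.54 m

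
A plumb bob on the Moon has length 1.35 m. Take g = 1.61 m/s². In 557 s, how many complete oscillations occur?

T = 2π√(L/g) = 2π√(1.35/1.61) = 5.754 s.
Number of complete oscillations = ⌊557/5.754⌋ = ⌊96.81⌋ = 96.

96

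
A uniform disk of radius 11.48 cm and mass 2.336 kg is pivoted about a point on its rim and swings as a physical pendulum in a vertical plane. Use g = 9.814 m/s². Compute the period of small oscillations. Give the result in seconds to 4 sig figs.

0.8323 s

I_cm = ½mr² = 0.015393 kg·m². The pivot is at distance d = 0.1148 m from the centre of mass.
By the parallel-axis theorem, I = I_cm + md² = 0.015393 + 0.030786 = 0.046179 kg·m².
T = 2π√(I/(mgd)) = 2π√(0.046179/(2.336 × 9.814 × 0.1148)) = 0.8323 s.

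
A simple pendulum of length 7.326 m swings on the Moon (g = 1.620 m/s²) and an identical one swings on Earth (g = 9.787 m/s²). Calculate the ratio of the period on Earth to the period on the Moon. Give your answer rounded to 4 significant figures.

T ∝ 1/√g, so T₂/T₁ = √(g₁/g₂) = √(1.620/9.787) = 0.4068.

0.4068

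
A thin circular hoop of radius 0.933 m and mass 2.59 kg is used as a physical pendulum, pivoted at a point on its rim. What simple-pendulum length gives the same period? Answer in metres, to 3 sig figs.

The equivalent simple-pendulum length is L_eq = I/(md), where I is about the pivot and d = 0.9330 m.
I_cm = mR² = 2.255 kg·m², so I = I_cm + md² = 2.255 + 2.255 = 4.509 kg·m².
L_eq = 4.509/(2.59 × 0.9330) = 1.87 m.

1.87 m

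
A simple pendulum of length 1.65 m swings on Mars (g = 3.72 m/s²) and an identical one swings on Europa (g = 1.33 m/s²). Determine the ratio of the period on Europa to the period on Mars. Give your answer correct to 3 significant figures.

T ∝ 1/√g, so T₂/T₁ = √(g₁/g₂) = √(3.72/1.33) = 1.67.

1.67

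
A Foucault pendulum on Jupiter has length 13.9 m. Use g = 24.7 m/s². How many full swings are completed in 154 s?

T = 2π√(L/g) = 2π√(13.9/24.7) = 4.713 s.
Number of complete oscillations = ⌊154/4.713⌋ = ⌊32.67⌋ = 32.

32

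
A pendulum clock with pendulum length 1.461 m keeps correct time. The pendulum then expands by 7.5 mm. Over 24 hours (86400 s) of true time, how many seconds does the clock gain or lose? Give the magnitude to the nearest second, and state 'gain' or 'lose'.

T ∝ √L, so T'/T = √(1.46850/1.461) = 1.00256.
In 86400 s of true time the clock registers 86400/1.00256 = 86179.1 s, so it loses 221 s.

lose 221 s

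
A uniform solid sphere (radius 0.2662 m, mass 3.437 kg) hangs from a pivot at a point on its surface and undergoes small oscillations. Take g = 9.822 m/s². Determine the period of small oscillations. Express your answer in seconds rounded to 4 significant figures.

1.224 s

I_cm = (2/5)mr² = 0.097422 kg·m². The pivot is at distance d = 0.2662 m from the centre of mass.
By the parallel-axis theorem, I = I_cm + md² = 0.097422 + 0.24355 = 0.34098 kg·m².
T = 2π√(I/(mgd)) = 2π√(0.34098/(3.437 × 9.822 × 0.2662)) = 1.224 s.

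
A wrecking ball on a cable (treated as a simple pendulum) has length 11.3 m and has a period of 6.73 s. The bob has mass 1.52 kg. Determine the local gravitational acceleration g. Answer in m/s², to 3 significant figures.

9.85 m/s²

From T = 2π√(L/g), g = 4π²L/T² = 4π² × 11.3/6.730² = 9.85 m/s².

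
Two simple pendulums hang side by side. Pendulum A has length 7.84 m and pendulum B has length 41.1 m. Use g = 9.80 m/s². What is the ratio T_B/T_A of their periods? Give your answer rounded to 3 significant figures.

T ∝ √L, so T_B/T_A = √(L_B/L_A) = √(41.1/7.84) = 2.29.

2.29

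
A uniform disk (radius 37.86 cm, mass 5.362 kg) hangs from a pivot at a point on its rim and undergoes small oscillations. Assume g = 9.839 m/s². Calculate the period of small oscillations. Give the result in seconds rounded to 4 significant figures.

I_cm = ½mr² = 0.38429 kg·m². The pivot is at distance d = 0.3786 m from the centre of mass.
By the parallel-axis theorem, I = I_cm + md² = 0.38429 + 0.76858 = 1.1529 kg·m².
T = 2π√(I/(mgd)) = 2π√(1.1529/(5.362 × 9.839 × 0.3786)) = 1.510 s.

1.510 s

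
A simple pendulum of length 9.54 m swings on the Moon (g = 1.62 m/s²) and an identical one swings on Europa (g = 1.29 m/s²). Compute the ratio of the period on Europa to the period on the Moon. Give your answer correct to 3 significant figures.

T ∝ 1/√g, so T₂/T₁ = √(g₁/g₂) = √(1.62/1.29) = 1.12.

1.12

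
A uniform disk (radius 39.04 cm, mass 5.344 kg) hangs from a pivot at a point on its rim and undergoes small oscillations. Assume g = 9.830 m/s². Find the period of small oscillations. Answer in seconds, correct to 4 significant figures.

1.534 s

I_cm = ½mr² = 0.40725 kg·m². The pivot is at distance d = 0.3904 m from the centre of mass.
By the parallel-axis theorem, I = I_cm + md² = 0.40725 + 0.81449 = 1.2217 kg·m².
T = 2π√(I/(mgd)) = 2π√(1.2217/(5.344 × 9.830 × 0.3904)) = 1.534 s.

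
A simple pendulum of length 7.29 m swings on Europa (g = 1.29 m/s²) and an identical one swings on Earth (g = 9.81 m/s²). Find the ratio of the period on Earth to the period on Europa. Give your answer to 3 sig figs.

0.363

T ∝ 1/√g, so T₂/T₁ = √(g₁/g₂) = √(1.29/9.81) = 0.363.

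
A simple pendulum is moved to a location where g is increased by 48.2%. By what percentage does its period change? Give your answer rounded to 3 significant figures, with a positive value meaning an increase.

T ∝ 1/√g, so T'/T = 1/√(1.482) = 0.8214.
Percentage change in T = (0.8214 − 1) × 100% = -17.9%.

-17.9%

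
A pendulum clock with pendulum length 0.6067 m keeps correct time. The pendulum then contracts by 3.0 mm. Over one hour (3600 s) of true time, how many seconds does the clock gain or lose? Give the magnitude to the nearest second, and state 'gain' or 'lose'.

gain 9 s

T ∝ √L, so T'/T = √(0.60370/0.6067) = 0.997525.
In 3600 s of true time the clock registers 3600/0.997525 = 3608.9 s, so it gains 9 s.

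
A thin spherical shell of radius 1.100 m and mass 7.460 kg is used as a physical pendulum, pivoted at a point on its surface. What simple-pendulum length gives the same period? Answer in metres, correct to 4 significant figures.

1.833 m

The equivalent simple-pendulum length is L_eq = I/(md), where I is about the pivot and d = 1.1000 m.
I_cm = (2/3)mR² = 6.0177 kg·m², so I = I_cm + md² = 6.0177 + 9.0266 = 15.044 kg·m².
L_eq = 15.044/(7.460 × 1.1000) = 1.833 m.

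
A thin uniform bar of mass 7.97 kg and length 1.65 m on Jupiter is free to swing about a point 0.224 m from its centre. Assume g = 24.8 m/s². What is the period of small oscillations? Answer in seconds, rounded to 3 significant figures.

For a physical pendulum T = 2π√(I/(mgd)), with d = 0.2240 m from pivot to centre of mass.
I_cm = mL²/12 = 7.97 × 1.65²/12 = 1.808 kg·m²; I = I_cm + md² = 1.808 + 7.97 × 0.2240² = 2.208 kg·m².
T = 2π√(2.208/(7.97 × 24.8 × 0.2240)) = 1.40 s.

1.40 s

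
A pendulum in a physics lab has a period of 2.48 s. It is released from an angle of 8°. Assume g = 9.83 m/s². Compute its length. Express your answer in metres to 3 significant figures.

From T = 2π√(L/g), L = gT²/(4π²) = 9.83 × 2.480²/(4π²) = 1.53 m.

1.53 m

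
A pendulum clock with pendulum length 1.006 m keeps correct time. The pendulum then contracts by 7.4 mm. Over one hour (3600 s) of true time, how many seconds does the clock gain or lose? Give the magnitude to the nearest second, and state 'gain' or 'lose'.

gain 13 s

T ∝ √L, so T'/T = √(0.99860/1.006) = 0.996315.
In 3600 s of true time the clock registers 3600/0.996315 = 3613.3 s, so it gains 13 s.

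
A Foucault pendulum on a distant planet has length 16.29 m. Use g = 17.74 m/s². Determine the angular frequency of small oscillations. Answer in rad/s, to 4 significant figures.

1.044 rad/s

ω = √(g/L) = √(17.74/16.29) = 1.044 rad/s.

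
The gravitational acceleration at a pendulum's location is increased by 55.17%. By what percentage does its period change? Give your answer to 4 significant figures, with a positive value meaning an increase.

T ∝ 1/√g, so T'/T = 1/√(1.5517) = 0.80278.
Percentage change in T = (0.80278 − 1) × 100% = -19.72%.

-19.72%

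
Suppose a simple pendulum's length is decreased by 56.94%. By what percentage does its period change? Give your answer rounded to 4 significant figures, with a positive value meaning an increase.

T ∝ √L, so T'/T = √(0.43060) = 0.65620.
Percentage change in T = (0.65620 − 1) × 100% = -34.38%.

-34.38%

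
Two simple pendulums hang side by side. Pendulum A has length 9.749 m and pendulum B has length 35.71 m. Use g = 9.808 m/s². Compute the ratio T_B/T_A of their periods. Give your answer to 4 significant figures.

T ∝ √L, so T_B/T_A = √(L_B/L_A) = √(35.71/9.749) = 1.914.

1.914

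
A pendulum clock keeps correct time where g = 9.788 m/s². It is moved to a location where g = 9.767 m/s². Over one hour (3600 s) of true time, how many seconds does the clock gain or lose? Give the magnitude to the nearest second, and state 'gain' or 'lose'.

lose 4 s

The clock's period scales as T ∝ 1/√g, so T'/T = √(9.788/9.767) = 1.00107.
In 3600 s of true time the clock registers 3600/1.00107 = 3596.1 s, so it loses 4 s.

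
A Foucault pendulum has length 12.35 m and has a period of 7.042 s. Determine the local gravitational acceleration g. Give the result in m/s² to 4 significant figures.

9.832 m/s²

From T = 2π√(L/g), g = 4π²L/T² = 4π² × 12.35/7.0420² = 9.832 m/s².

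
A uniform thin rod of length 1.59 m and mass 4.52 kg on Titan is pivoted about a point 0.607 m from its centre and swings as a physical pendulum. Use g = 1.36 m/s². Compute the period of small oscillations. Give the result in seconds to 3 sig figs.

5.26 s

For a physical pendulum T = 2π√(I/(mgd)), with d = 0.6070 m from pivot to centre of mass.
I_cm = mL²/12 = 4.52 × 1.59²/12 = 0.9523 kg·m²; I = I_cm + md² = 0.9523 + 4.52 × 0.6070² = 2.618 kg·m².
T = 2π√(2.618/(4.52 × 1.36 × 0.6070)) = 5.26 s.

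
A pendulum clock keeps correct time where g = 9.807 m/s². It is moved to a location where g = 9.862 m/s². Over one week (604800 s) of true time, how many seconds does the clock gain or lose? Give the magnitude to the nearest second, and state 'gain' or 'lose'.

gain 1694 s

The clock's period scales as T ∝ 1/√g, so T'/T = √(9.807/9.862) = 0.997208.
In 604800 s of true time the clock registers 604800/0.997208 = 606493.6 s, so it gains 1694 s.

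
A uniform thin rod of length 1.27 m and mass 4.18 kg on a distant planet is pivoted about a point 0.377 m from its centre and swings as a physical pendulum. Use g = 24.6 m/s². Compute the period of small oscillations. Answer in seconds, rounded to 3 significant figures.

For a physical pendulum T = 2π√(I/(mgd)), with d = 0.3770 m from pivot to centre of mass.
I_cm = mL²/12 = 4.18 × 1.27²/12 = 0.5618 kg·m²; I = I_cm + md² = 0.5618 + 4.18 × 0.3770² = 1.156 kg·m².
T = 2π√(1.156/(4.18 × 24.6 × 0.3770)) = 1.08 s.

1.08 s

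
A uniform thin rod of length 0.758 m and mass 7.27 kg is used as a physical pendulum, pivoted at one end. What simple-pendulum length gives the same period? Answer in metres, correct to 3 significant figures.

The equivalent simple-pendulum length is L_eq = I/(md), where I is about the pivot and d = 0.3790 m.
I_cm = (1/12)mL² = 0.3481 kg·m², so I = I_cm + md² = 0.3481 + 1.044 = 1.392 kg·m².
L_eq = 1.392/(7.27 × 0.3790) = 0.505 m.

0.505 m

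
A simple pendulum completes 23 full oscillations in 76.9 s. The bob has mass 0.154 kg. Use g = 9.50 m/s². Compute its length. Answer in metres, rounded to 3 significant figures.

T = 76.9/23 = 3.343 s.
From T = 2π√(L/g), L = gT²/(4π²) = 9.50 × 3.343²/(4π²) = 2.69 m.

2.69 m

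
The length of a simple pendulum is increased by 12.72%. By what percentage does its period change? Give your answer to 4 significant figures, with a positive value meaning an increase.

T ∝ √L, so T'/T = √(1.1272) = 1.0617.
Percentage change in T = (1.0617 − 1) × 100% = 6.170%.

6.170%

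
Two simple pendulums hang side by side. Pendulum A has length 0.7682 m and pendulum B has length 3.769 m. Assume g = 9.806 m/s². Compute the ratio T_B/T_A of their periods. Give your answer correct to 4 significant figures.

2.215

T ∝ √L, so T_B/T_A = √(L_B/L_A) = √(3.769/0.7682) = 2.215.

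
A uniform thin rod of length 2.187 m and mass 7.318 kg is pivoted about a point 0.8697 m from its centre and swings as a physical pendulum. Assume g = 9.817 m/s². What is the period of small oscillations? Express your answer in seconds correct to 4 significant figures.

For a physical pendulum T = 2π√(I/(mgd)), with d = 0.86970 m from pivot to centre of mass.
I_cm = mL²/12 = 7.318 × 2.187²/12 = 2.9168 kg·m²; I = I_cm + md² = 2.9168 + 7.318 × 0.86970² = 8.4520 kg·m².
T = 2π√(8.4520/(7.318 × 9.817 × 0.86970)) = 2.311 s.

2.311 s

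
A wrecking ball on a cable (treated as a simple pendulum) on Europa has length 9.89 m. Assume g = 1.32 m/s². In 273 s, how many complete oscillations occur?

T = 2π√(L/g) = 2π√(9.89/1.32) = 17.20 s.
Number of complete oscillations = ⌊273/17.20⌋ = ⌊15.87⌋ = 15.

15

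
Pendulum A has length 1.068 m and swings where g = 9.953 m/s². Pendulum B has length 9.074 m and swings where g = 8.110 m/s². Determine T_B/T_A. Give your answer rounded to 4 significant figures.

3.229

T = 2π√(L/g), so T_B/T_A = √((L_B/g_B)/(L_A/g_A)) = √((9.074/8.110)/(1.068/9.953)) = 3.229.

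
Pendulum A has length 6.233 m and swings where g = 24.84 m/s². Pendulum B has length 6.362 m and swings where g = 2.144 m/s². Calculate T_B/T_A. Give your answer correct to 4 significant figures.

3.439

T = 2π√(L/g), so T_B/T_A = √((L_B/g_B)/(L_A/g_A)) = √((6.362/2.144)/(6.233/24.84)) = 3.439.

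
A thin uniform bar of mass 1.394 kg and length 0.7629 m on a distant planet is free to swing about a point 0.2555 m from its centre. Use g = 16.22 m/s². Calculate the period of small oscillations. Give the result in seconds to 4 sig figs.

For a physical pendulum T = 2π√(I/(mgd)), with d = 0.25550 m from pivot to centre of mass.
I_cm = mL²/12 = 1.394 × 0.7629²/12 = 0.067611 kg·m²; I = I_cm + md² = 0.067611 + 1.394 × 0.25550² = 0.15861 kg·m².
T = 2π√(0.15861/(1.394 × 16.22 × 0.25550)) = 1.041 s.

1.041 s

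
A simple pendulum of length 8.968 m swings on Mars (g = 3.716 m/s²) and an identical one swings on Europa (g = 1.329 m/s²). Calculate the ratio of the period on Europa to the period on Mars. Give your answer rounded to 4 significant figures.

1.672

T ∝ 1/√g, so T₂/T₁ = √(g₁/g₂) = √(3.716/1.329) = 1.672.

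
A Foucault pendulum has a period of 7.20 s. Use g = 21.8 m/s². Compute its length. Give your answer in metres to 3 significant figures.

From T = 2π√(L/g), L = gT²/(4π²) = 21.8 × 7.200²/(4π²) = 28.6 m.

28.6 m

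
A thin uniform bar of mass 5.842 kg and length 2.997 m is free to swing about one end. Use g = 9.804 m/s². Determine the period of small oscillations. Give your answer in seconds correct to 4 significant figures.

For a physical pendulum T = 2π√(I/(mgd)), with d = 1.4985 m from pivot to centre of mass.
I_cm = mL²/12 = 5.842 × 2.997²/12 = 4.3727 kg·m²; I = I_cm + md² = 4.3727 + 5.842 × 1.4985² = 17.491 kg·m².
T = 2π√(17.491/(5.842 × 9.804 × 1.4985)) = 2.836 s.

2.836 s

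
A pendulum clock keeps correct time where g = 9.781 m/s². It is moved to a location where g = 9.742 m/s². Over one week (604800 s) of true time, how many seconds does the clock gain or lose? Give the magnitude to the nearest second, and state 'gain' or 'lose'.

lose 1207 s

The clock's period scales as T ∝ 1/√g, so T'/T = √(9.781/9.742) = 1.00200.
In 604800 s of true time the clock registers 604800/1.00200 = 603593.0 s, so it loses 1207 s.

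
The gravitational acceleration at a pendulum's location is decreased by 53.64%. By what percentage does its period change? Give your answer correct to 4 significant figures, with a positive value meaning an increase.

46.87%

T ∝ 1/√g, so T'/T = 1/√(0.46360) = 1.4687.
Percentage change in T = (1.4687 − 1) × 100% = 46.87%.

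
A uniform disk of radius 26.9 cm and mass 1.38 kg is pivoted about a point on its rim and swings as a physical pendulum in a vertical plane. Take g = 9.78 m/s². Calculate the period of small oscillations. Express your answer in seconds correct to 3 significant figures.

I_cm = ½mr² = 0.04993 kg·m². The pivot is at distance d = 0.269 m from the centre of mass.
By the parallel-axis theorem, I = I_cm + md² = 0.04993 + 0.09986 = 0.1498 kg·m².
T = 2π√(I/(mgd)) = 2π√(0.1498/(1.38 × 9.78 × 0.269)) = 1.28 s.

1.28 s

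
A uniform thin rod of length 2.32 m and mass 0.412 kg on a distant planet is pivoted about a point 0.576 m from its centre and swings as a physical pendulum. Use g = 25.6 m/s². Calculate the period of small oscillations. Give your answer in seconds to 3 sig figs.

1.45 s

For a physical pendulum T = 2π√(I/(mgd)), with d = 0.5760 m from pivot to centre of mass.
I_cm = mL²/12 = 0.412 × 2.32²/12 = 0.1848 kg·m²; I = I_cm + md² = 0.1848 + 0.412 × 0.5760² = 0.3215 kg·m².
T = 2π√(0.3215/(0.412 × 25.6 × 0.5760)) = 1.45 s.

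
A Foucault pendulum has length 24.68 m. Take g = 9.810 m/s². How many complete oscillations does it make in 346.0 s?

T = 2π√(L/g) = 2π√(24.68/9.810) = 9.9659 s.
Number of complete oscillations = ⌊346.0/9.9659⌋ = ⌊34.718⌋ = 34.

34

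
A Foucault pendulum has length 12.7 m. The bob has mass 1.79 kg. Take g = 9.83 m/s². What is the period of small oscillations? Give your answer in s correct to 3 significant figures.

T = 2π√(L/g) = 2π√(12.7/9.83) = 2π × 1.137 = 7.14 s.

7.14 s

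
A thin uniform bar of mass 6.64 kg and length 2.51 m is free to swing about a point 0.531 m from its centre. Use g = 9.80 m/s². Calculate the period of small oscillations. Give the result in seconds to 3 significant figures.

2.47 s

For a physical pendulum T = 2π√(I/(mgd)), with d = 0.5310 m from pivot to centre of mass.
I_cm = mL²/12 = 6.64 × 2.51²/12 = 3.486 kg·m²; I = I_cm + md² = 3.486 + 6.64 × 0.5310² = 5.358 kg·m².
T = 2π√(5.358/(6.64 × 9.80 × 0.5310)) = 2.47 s.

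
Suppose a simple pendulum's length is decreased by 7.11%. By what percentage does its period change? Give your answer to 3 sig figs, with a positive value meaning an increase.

T ∝ √L, so T'/T = √(0.9289) = 0.9638.
Percentage change in T = (0.9638 − 1) × 100% = -3.62%.

-3.62%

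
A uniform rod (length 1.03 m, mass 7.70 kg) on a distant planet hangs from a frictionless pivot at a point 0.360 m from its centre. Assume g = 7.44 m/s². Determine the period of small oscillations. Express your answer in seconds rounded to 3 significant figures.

For a physical pendulum T = 2π√(I/(mgd)), with d = 0.3600 m from pivot to centre of mass.
I_cm = mL²/12 = 7.70 × 1.03²/12 = 0.6807 kg·m²; I = I_cm + md² = 0.6807 + 7.70 × 0.3600² = 1.679 kg·m².
T = 2π√(1.679/(7.70 × 7.44 × 0.3600)) = 1.79 s.

1.79 s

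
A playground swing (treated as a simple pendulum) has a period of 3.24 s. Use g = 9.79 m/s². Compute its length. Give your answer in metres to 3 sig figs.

From T = 2π√(L/g), L = gT²/(4π²) = 9.79 × 3.240²/(4π²) = 2.60 m.

2.60 m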